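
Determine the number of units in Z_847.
660

Prime factorization: 847 = 7 × 11^2
Using the formula φ(n) = n × Π(1 - 1/p) for each prime factor p:
φ(847) = 847 × (1 - 1/7) × (1 - 1/11)
φ(847) = 660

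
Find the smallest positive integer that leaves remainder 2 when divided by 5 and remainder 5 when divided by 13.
M = 5 × 13 = 65. M₁ = 13, y₁ ≡ 2 (mod 5). M₂ = 5, y₂ ≡ 8 (mod 13). z = 2×13×2 + 5×5×8 ≡ 57 (mod 65). The smallest positive such number is 57.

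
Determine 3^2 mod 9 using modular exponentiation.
2 = 2 (binary 10). Repeated squaring mod 9: 3^1 ≡ 3; 3^2 ≡ 3² = 9 ≡ 0. So 3^2 ≡ 0 (mod 9).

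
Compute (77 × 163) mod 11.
0

(77 × 163) = 12551
12551 mod 11 = 0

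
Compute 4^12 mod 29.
Using repeated squaring. 12 = 8 + 4 (binary 1100). Repeated squaring mod 29: 4^1 ≡ 4; 4^2 ≡ 4² = 16 ≡ 16; 4^4 ≡ 16² = 256 ≡ 24; 4^8 ≡ 24² = 576 ≡ 25. Multiply: 4^12 = 4^8 × 4^4 ≡ 25 × 24 (mod 29): 25 × 24 = 600 ≡ 20. So 4^12 ≡ 20 (mod 29).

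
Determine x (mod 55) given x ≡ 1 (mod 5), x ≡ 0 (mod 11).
11

Using the Chinese Remainder Theorem:
M = product of moduli = 55
For equation 1: M_1 = 11, 11 ≡ 1 (mod 5), inverse of 11 mod 5 is 1 (check: 1 × 1 = 1 ≡ 1 (mod 5))
For equation 2: M_2 = 5, 5 ≡ 5 (mod 11), inverse of 5 mod 11 is 9 (check: 5 × 9 = 45 ≡ 1 (mod 11))
Combine: x ≡ Σ r_i×M_i×(M_i⁻¹ mod m_i) = 1×11×1 + 0×5×9 = 11 + 0 = 11
11 mod 55 = 11
x ≡ 11 (mod 55)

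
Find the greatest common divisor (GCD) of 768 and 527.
1

Using the Euclidean algorithm:
768 = 1 × 527 + 241
527 = 2 × 241 + 45
241 = 5 × 45 + 16
45 = 2 × 16 + 13
16 = 1 × 13 + 3
13 = 4 × 3 + 1
3 = 3 × 1 + 0

GCD(768, 527) = 1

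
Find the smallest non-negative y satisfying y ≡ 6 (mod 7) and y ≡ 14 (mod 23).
M = 7 × 23 = 161. M₁ = 23, y₁ ≡ 4 (mod 7). M₂ = 7, y₂ ≡ 10 (mod 23). y = 6×23×4 + 14×7×10 ≡ 83 (mod 161)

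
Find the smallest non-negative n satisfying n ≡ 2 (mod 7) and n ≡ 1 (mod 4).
M = 7 × 4 = 28. M₁ = 4, y₁ ≡ 2 (mod 7). M₂ = 7, y₂ ≡ 3 (mod 4). n = 2×4×2 + 1×7×3 ≡ 9 (mod 28)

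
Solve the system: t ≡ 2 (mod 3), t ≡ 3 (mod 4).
M = 3 × 4 = 12. M₁ = 4, y₁ ≡ 1 (mod 3). M₂ = 3, y₂ ≡ 3 (mod 4). t = 2×4×1 + 3×3×3 ≡ 11 (mod 12)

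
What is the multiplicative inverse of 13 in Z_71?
13^(-1) ≡ 11 (mod 71). Verification: 13 × 11 = 143 ≡ 1 (mod 71)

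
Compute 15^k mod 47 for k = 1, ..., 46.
g^1, g^2, ..., g^{46} mod 47: {15, 37, 38, 6, 43, 34, 40, 36, 23, 16, 5, 28, 44, 2, 30, 27, 29, 12, 39, 21, 33, 25, 46, 32, 10, 9, 41, 4, 13, 7, 11, 24, 31, 42, 19, 3, 45, 17, 20, 18, 35, 8, 26, 14, 22, 1}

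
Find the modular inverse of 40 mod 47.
40^(-1) ≡ 20 (mod 47). Verification: 40 × 20 = 800 ≡ 1 (mod 47)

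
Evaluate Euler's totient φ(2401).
2058

Prime factorization: 2401 = 7^4
Using the formula φ(n) = n × Π(1 - 1/p) for each prime factor p:
φ(2401) = 2401 × (1 - 1/7)
φ(2401) = 2058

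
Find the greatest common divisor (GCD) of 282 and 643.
1

Using the Euclidean algorithm:
282 = 0 × 643 + 282
643 = 2 × 282 + 79
282 = 3 × 79 + 45
79 = 1 × 45 + 34
45 = 1 × 34 + 11
34 = 3 × 11 + 1
11 = 11 × 1 + 0

GCD(282, 643) = 1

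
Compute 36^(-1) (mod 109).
36^(-1) ≡ 106 (mod 109). Verification: 36 × 106 = 3816 ≡ 1 (mod 109)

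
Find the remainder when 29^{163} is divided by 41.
By Fermat: 29^{40} ≡ 1 (mod 41). 163 = 4×40 + 3. So 29^{163} ≡ 29^{3} ≡ 35 (mod 41)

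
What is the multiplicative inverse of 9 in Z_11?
5

Using Extended Euclidean Algorithm:
gcd(9, 11) = 1
Bezout coefficients: 9 × 5 + 11 × -4 = 1
So 9 × 5 ≡ 1 (mod 11)
The inverse is 5 mod 11 = 5
Verification: 9 × 5 = 45 = 4 × 11 + 1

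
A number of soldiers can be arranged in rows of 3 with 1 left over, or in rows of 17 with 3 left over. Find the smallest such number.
M = 3 × 17 = 51. M₁ = 17, y₁ ≡ 2 (mod 3). M₂ = 3, y₂ ≡ 6 (mod 17). x = 1×17×2 + 3×3×6 ≡ 37 (mod 51). The smallest positive such number is 37.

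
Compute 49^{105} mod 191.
1

Using successive squaring:
Binary expansion of 105: 1101001
Powers of 49 mod 191 (each is the square of the previous):
  49^1 ≡ 49 (mod 191)
  49^2 ≡ 49² = 2401 ≡ 109 (mod 191)
  49^4 ≡ 109² = 11881 ≡ 39 (mod 191)
  49^8 ≡ 39² = 1521 ≡ 184 (mod 191)
  49^16 ≡ 184² = 33856 ≡ 49 (mod 191)
  49^32 ≡ 49² = 2401 ≡ 109 (mod 191)
  49^64 ≡ 109² = 11881 ≡ 39 (mod 191)
105 = 64 + 32 + 8 + 1, so 49^105 = 49^64 × 49^32 × 49^8 × 49^1 ≡ 39 × 109 × 184 × 49 (mod 191)
Multiplying step by step:
  39 × 109 = 4251 ≡ 49 (mod 191)
  49 × 184 = 9016 ≡ 39 (mod 191)
  39 × 49 = 1911 ≡ 1 (mod 191)
Result: 49^105 ≡ 1 (mod 191)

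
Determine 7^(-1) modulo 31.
7^(-1) ≡ 9 (mod 31). Verification: 7 × 9 = 63 ≡ 1 (mod 31)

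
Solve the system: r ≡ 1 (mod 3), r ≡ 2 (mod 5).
M = 3 × 5 = 15. M₁ = 5, y₁ ≡ 2 (mod 3). M₂ = 3, y₂ ≡ 2 (mod 5). r = 1×5×2 + 2×3×2 ≡ 7 (mod 15)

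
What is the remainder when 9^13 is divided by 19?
Using repeated squaring. 13 = 8 + 4 + 1 (binary 1101). Repeated squaring mod 19: 9^1 ≡ 9; 9^2 ≡ 9² = 81 ≡ 5; 9^4 ≡ 5² = 25 ≡ 6; 9^8 ≡ 6² = 36 ≡ 17. Multiply: 9^13 = 9^8 × 9^4 × 9^1 ≡ 17 × 6 × 9 (mod 19): 17 × 6 = 102 ≡ 7; 7 × 9 = 63 ≡ 6. So 9^13 ≡ 6 (mod 19).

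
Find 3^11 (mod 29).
Using repeated squaring. 11 = 8 + 2 + 1 (binary 1011). Repeated squaring mod 29: 3^1 ≡ 3; 3^2 ≡ 3² = 9 ≡ 9; 3^4 ≡ 9² = 81 ≡ 23; 3^8 ≡ 23² = 529 ≡ 7. Multiply: 3^11 = 3^8 × 3^2 × 3^1 ≡ 7 × 9 × 3 (mod 29): 7 × 9 = 63 ≡ 5; 5 × 3 = 15 ≡ 15. So 3^11 ≡ 15 (mod 29).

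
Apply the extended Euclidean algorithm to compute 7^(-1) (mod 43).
Extended GCD: 7(-6) + 43(1) = 1. So 7^(-1) ≡ 37 ≡ 37 (mod 43). Verify: 7 × 37 = 259 ≡ 1 (mod 43)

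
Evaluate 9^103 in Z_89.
Using Fermat: 9^{88} ≡ 1 (mod 89). 103 ≡ 15 (mod 88). So 9^{103} ≡ 9^{15} ≡ 40 (mod 89)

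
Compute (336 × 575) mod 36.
24

(336 × 575) = 193200
193200 mod 36 = 24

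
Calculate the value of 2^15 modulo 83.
Using repeated squaring. 15 = 8 + 4 + 2 + 1 (binary 1111). Repeated squaring mod 83: 2^1 ≡ 2; 2^2 ≡ 2² = 4 ≡ 4; 2^4 ≡ 4² = 16 ≡ 16; 2^8 ≡ 16² = 256 ≡ 7. Multiply: 2^15 = 2^8 × 2^4 × 2^2 × 2^1 ≡ 7 × 16 × 4 × 2 (mod 83): 7 × 16 = 112 ≡ 29; 29 × 4 = 116 ≡ 33; 33 × 2 = 66 ≡ 66. So 2^15 ≡ 66 (mod 83).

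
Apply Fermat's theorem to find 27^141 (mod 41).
By Fermat: 27^{40} ≡ 1 (mod 41). 141 = 3×40 + 21. So 27^{141} ≡ 27^{21} ≡ 14 (mod 41)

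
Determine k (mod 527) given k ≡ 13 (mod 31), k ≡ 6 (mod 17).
261

Using the Chinese Remainder Theorem:
M = product of moduli = 527
For equation 1: M_1 = 17, 17 ≡ 17 (mod 31), inverse of 17 mod 31 is 11 (check: 17 × 11 = 187 ≡ 1 (mod 31))
For equation 2: M_2 = 31, 31 ≡ 14 (mod 17), inverse of 31 mod 17 is 11 (check: 14 × 11 = 154 ≡ 1 (mod 17))
Combine: k ≡ Σ r_i×M_i×(M_i⁻¹ mod m_i) = 13×17×11 + 6×31×11 = 2431 + 2046 = 4477
4477 mod 527 = 261
k ≡ 261 (mod 527)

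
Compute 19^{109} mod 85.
49

Using successive squaring:
Binary expansion of 109: 1101101
Powers of 19 mod 85 (each is the square of the previous):
  19^1 ≡ 19 (mod 85)
  19^2 ≡ 19² = 361 ≡ 21 (mod 85)
  19^4 ≡ 21² = 441 ≡ 16 (mod 85)
  19^8 ≡ 16² = 256 ≡ 1 (mod 85)
  19^16 ≡ 1² = 1 ≡ 1 (mod 85)
  19^32 ≡ 1² = 1 ≡ 1 (mod 85)
  19^64 ≡ 1² = 1 ≡ 1 (mod 85)
109 = 64 + 32 + 8 + 4 + 1, so 19^109 = 19^64 × 19^32 × 19^8 × 19^4 × 19^1 ≡ 1 × 1 × 1 × 16 × 19 (mod 85)
Multiplying step by step:
  1 × 1 = 1 ≡ 1 (mod 85)
  1 × 1 = 1 ≡ 1 (mod 85)
  1 × 16 = 16 ≡ 16 (mod 85)
  16 × 19 = 304 ≡ 49 (mod 85)
Result: 19^109 ≡ 49 (mod 85)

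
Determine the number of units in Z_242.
110

Prime factorization: 242 = 2 × 11^2
Using the formula φ(n) = n × Π(1 - 1/p) for each prime factor p:
φ(242) = 242 × (1 - 1/2) × (1 - 1/11)
φ(242) = 110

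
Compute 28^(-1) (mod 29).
28^(-1) ≡ 28 (mod 29). Verification: 28 × 28 = 784 ≡ 1 (mod 29)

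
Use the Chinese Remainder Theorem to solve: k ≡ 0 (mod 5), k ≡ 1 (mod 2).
M = 5 × 2 = 10. M₁ = 2, y₁ ≡ 3 (mod 5). M₂ = 5, y₂ ≡ 1 (mod 2). k = 0×2×3 + 1×5×1 ≡ 5 (mod 10)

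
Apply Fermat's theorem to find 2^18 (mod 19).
By Fermat's Little Theorem, 2^{18} ≡ 1 (mod 19) since 19 is prime and gcd(2, 19) = 1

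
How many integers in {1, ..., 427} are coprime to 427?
360

Prime factorization: 427 = 7 × 61
Using the formula φ(n) = n × Π(1 - 1/p) for each prime factor p:
φ(427) = 427 × (1 - 1/7) × (1 - 1/61)
φ(427) = 360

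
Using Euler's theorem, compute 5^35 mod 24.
By Euler: 5^{8} ≡ 1 (mod 24) since gcd(5, 24) = 1. 35 = 4×8 + 3. So 5^{35} ≡ 5^{3} ≡ 5 (mod 24)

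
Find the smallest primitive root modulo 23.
5

A primitive root g modulo p has order p-1 = 22
Prime divisors of 22: [2, 11]
g is a primitive root iff g^(22/q) ≢ 1 (mod 23) for each prime divisor q
Testing small values:
  g = 2: 2^11 ≡ 1, 2^2 ≡ 4 (mod 23) → 2^11 ≡ 1, not primitive root
  g = 3: 3^11 ≡ 1, 3^2 ≡ 9 (mod 23) → 3^11 ≡ 1, not primitive root
  g = 4: 4^11 ≡ 1, 4^2 ≡ 16 (mod 23) → 4^11 ≡ 1, not primitive root
  g = 5: 5^11 ≡ 22, 5^2 ≡ 2 (mod 23) → none is 1, primitive root!
The smallest primitive root is 5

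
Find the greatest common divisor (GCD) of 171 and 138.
3

Using the Euclidean algorithm:
171 = 1 × 138 + 33
138 = 4 × 33 + 6
33 = 5 × 6 + 3
6 = 2 × 3 + 0

GCD(171, 138) = 3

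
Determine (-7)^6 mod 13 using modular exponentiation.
(-7) ≡ 6 (mod 13). 6 = 4 + 2 (binary 110). Repeated squaring mod 13: 6^1 ≡ 6; 6^2 ≡ 6² = 36 ≡ 10; 6^4 ≡ 10² = 100 ≡ 9. Multiply: (-7)^6 ≡ 6^4 × 6^2 ≡ 9 × 10 (mod 13): 9 × 10 = 90 ≡ 12. So (-7)^6 ≡ 12 (mod 13).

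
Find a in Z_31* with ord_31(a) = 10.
15 has order 10 mod 31 since 15^{10} ≡ 1 (mod 31) and no smaller power works.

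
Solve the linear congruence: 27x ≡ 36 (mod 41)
15

Since gcd(27, 41) = 1 divides 36, a solution exists.
Multiply both sides by the inverse of 27 mod 41:
  27^(-1) mod 41 = 38
  x ≡ 38 × 36 ≡ 1368 ≡ 15 (mod 41)
Verification: 27 × 15 = 405 = 9 × 41 + 36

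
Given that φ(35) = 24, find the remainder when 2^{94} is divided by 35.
By Euler: 2^{24} ≡ 1 (mod 35) since gcd(2, 35) = 1. 94 = 3×24 + 22. So 2^{94} ≡ 2^{22} ≡ 9 (mod 35)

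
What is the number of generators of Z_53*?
Number of primitive roots mod 53 = φ(52) = 24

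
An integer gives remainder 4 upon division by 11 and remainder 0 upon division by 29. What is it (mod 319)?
M = 11 × 29 = 319. M₁ = 29, y₁ ≡ 8 (mod 11). M₂ = 11, y₂ ≡ 8 (mod 29). t = 4×29×8 + 0×11×8 ≡ 290 (mod 319). The smallest positive such number is 290.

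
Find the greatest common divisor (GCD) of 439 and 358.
1

Using the Euclidean algorithm:
439 = 1 × 358 + 81
358 = 4 × 81 + 34
81 = 2 × 34 + 13
34 = 2 × 13 + 8
13 = 1 × 8 + 5
8 = 1 × 5 + 3
5 = 1 × 3 + 2
3 = 1 × 2 + 1
2 = 2 × 1 + 0

GCD(439, 358) = 1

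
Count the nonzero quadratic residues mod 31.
For prime 31, there are (p-1)/2 = (31-1)/2 = 15 quadratic residues (excluding 0).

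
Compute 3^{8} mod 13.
9

Using successive squaring:
Binary expansion of 8: 1000
Powers of 3 mod 13 (each is the square of the previous):
  3^1 ≡ 3 (mod 13)
  3^2 ≡ 3² = 9 ≡ 9 (mod 13)
  3^4 ≡ 9² = 81 ≡ 3 (mod 13)
  3^8 ≡ 3² = 9 ≡ 9 (mod 13)
8 is a power of 2, so 3^8 is the last square: ≡ 9 (mod 13)
Result: 3^8 ≡ 9 (mod 13)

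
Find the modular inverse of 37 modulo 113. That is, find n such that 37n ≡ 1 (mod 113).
55

Using Extended Euclidean Algorithm:
gcd(37, 113) = 1
Bezout coefficients: 37 × 55 + 113 × -18 = 1
So 37 × 55 ≡ 1 (mod 113)
The inverse is 55 mod 113 = 55
Verification: 37 × 55 = 2035 = 18 × 113 + 1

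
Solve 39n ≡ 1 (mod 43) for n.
39^(-1) ≡ 32 (mod 43). Verification: 39 × 32 = 1248 ≡ 1 (mod 43)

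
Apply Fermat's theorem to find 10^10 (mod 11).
By Fermat's Little Theorem, 10^{10} ≡ 1 (mod 11) since 11 is prime and gcd(10, 11) = 1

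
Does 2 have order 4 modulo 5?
p - 1 = 4 has prime divisors 2. Check 2^(4/q) mod 5 for each: 2^(4/2) = 2^2 ≡ 4 (mod 5). None of these is 1, so 2 has order 4 = φ(5), so it is a primitive root mod 5.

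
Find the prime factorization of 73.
73

Divide by primes starting from smallest:
73 ÷ 73 = 1

73 = 73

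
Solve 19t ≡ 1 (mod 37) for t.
2

Using Extended Euclidean Algorithm:
gcd(19, 37) = 1
Bezout coefficients: 19 × 2 + 37 × -1 = 1
So 19 × 2 ≡ 1 (mod 37)
The inverse is 2 mod 37 = 2
Verification: 19 × 2 = 38 = 1 × 37 + 1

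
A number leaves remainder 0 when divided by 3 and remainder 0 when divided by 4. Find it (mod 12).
M = 3 × 4 = 12. M₁ = 4, y₁ ≡ 1 (mod 3). M₂ = 3, y₂ ≡ 3 (mod 4). x = 0×4×1 + 0×3×3 ≡ 0 (mod 12)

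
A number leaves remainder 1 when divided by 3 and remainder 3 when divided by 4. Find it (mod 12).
M = 3 × 4 = 12. M₁ = 4, y₁ ≡ 1 (mod 3). M₂ = 3, y₂ ≡ 3 (mod 4). t = 1×4×1 + 3×3×3 ≡ 7 (mod 12)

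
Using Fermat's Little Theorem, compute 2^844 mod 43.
By Fermat: 2^{42} ≡ 1 (mod 43). 844 ≡ 4 (mod 42). So 2^{844} ≡ 2^{4} ≡ 16 (mod 43)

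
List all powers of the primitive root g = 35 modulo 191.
g^1, g^2, ..., g^{190} mod 191: {35, 79, 91, 129, 122, 68, 88, 24, 76, 177, 83, 40, 63, 104, 11, 3, 105, 46, 82, 5, 175, 13, 73, 72, 37, 149, 58, 120, 189, 121, 33, 9, 124, 138, 55, 15, 143, 39, 28, 25, 111, 65, 174, 169, 185, 172, 99, 27, 181, 32, 165, 45, 47, 117, 84, 75, 142, 4, 140, 125, 173, 134, 106, 81, 161, 96, 113, 135, 141, 160, 61, 34, 44, 12, 38, 184, 137, 20, 127, 52, 101, 97, 148, 23, 41, 98, 183, 102, 132, 36, 114, 170, 29, 60, 190, 156, 112, 100, 62, 69, 123, 103, 167, 115, 14, 108, 151, 128, 87, 180, 188, 86, 145, 109, 186, 16, 178, 118, 119, 154, 42, 133, 71, 2, 70, 158, 182, 67, 53, 136, 176, 48, 152, 163, 166, 80, 126, 17, 22, 6, 19, 92, 164, 10, 159, 26, 146, 144, 74, 107, 116, 49, 187, 51, 66, 18, 57, 85, 110, 30, 95, 78, 56, 50, 31, 130, 157, 147, 179, 153, 7, 54, 171, 64, 139, 90, 94, 43, 168, 150, 93, 8, 89, 59, 155, 77, 21, 162, 131, 1}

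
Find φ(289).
272

Prime factorization: 289 = 17^2
Using the formula φ(n) = n × Π(1 - 1/p) for each prime factor p:
φ(289) = 289 × (1 - 1/17)
φ(289) = 272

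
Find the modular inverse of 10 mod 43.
10^(-1) ≡ 13 (mod 43). Verification: 10 × 13 = 130 ≡ 1 (mod 43)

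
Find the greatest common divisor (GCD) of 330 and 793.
1

Using the Euclidean algorithm:
330 = 0 × 793 + 330
793 = 2 × 330 + 133
330 = 2 × 133 + 64
133 = 2 × 64 + 5
64 = 12 × 5 + 4
5 = 1 × 4 + 1
4 = 4 × 1 + 0

GCD(330, 793) = 1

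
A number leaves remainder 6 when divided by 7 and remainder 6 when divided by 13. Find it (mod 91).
M = 7 × 13 = 91. M₁ = 13, y₁ ≡ 6 (mod 7). M₂ = 7, y₂ ≡ 2 (mod 13). k = 6×13×6 + 6×7×2 ≡ 6 (mod 91)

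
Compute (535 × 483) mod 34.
5

(535 × 483) = 258405
258405 mod 34 = 5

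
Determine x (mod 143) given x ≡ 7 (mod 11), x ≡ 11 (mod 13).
128

Using the Chinese Remainder Theorem:
M = product of moduli = 143
For equation 1: M_1 = 13, 13 ≡ 2 (mod 11), inverse of 13 mod 11 is 6 (check: 2 × 6 = 12 ≡ 1 (mod 11))
For equation 2: M_2 = 11, 11 ≡ 11 (mod 13), inverse of 11 mod 13 is 6 (check: 11 × 6 = 66 ≡ 1 (mod 13))
Combine: x ≡ Σ r_i×M_i×(M_i⁻¹ mod m_i) = 7×13×6 + 11×11×6 = 546 + 726 = 1272
1272 mod 143 = 128
x ≡ 128 (mod 143)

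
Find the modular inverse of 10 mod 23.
10^(-1) ≡ 7 (mod 23). Verification: 10 × 7 = 70 ≡ 1 (mod 23)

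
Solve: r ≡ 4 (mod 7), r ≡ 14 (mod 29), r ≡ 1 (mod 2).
M = 7 × 29 × 2 = 406. M₁ = 58, y₁ ≡ 4 (mod 7). M₂ = 14, y₂ ≡ 27 (mod 29). M₃ = 203, y₃ ≡ 1 (mod 2). r = 4×58×4 + 14×14×27 + 1×203×1 ≡ 333 (mod 406)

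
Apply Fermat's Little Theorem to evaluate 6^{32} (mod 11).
3

By Fermat's Little Theorem, a^(p-1) ≡ 1 (mod p) for prime p and gcd(a, p) = 1
Here p = 11, so 6^10 ≡ 1 (mod 11)
We can reduce the exponent: 32 mod 10 = 2
So 6^32 ≡ 6^2 (mod 11)
Computing: 6^2 mod 11 = 3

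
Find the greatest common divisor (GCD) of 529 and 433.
1

Using the Euclidean algorithm:
529 = 1 × 433 + 96
433 = 4 × 96 + 49
96 = 1 × 49 + 47
49 = 1 × 47 + 2
47 = 23 × 2 + 1
2 = 2 × 1 + 0

GCD(529, 433) = 1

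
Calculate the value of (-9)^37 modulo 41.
Using repeated squaring. (-9) ≡ 32 (mod 41). 37 = 32 + 4 + 1 (binary 100101). Repeated squaring mod 41: 32^1 ≡ 32; 32^2 ≡ 32² = 1024 ≡ 40; 32^4 ≡ 40² = 1600 ≡ 1; 32^8 ≡ 1² = 1 ≡ 1; 32^16 ≡ 1² = 1 ≡ 1; 32^32 ≡ 1² = 1 ≡ 1. Multiply: (-9)^37 ≡ 32^32 × 32^4 × 32^1 ≡ 1 × 1 × 32 (mod 41): 1 × 1 = 1 ≡ 1; 1 × 32 = 32 ≡ 32. So (-9)^37 ≡ 32 (mod 41).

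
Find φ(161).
132

Prime factorization: 161 = 7 × 23
Using the formula φ(n) = n × Π(1 - 1/p) for each prime factor p:
φ(161) = 161 × (1 - 1/7) × (1 - 1/23)
φ(161) = 132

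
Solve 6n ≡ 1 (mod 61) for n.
51

Using Extended Euclidean Algorithm:
gcd(6, 61) = 1
Bezout coefficients: 6 × -10 + 61 × 1 = 1
So 6 × -10 ≡ 1 (mod 61)
The inverse is -10 mod 61 = 51
Verification: 6 × 51 = 306 = 5 × 61 + 1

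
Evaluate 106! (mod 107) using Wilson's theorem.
By Wilson's theorem, (106)! ≡ -1 ≡ 106 (mod 107)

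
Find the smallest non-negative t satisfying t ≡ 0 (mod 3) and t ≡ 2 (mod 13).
M = 3 × 13 = 39. M₁ = 13, y₁ ≡ 1 (mod 3). M₂ = 3, y₂ ≡ 9 (mod 13). t = 0×13×1 + 2×3×9 ≡ 15 (mod 39)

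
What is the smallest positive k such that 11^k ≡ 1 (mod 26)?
Powers of 11 mod 26: 11^1≡11, 11^2≡17, 11^3≡5, 11^4≡3, 11^5≡7, 11^6≡25, 11^7≡15, 11^8≡9, 11^9≡21, 11^10≡23, 11^11≡19, 11^12≡1. Order = 12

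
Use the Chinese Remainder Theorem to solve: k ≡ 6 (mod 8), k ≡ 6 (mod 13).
M = 8 × 13 = 104. M₁ = 13, y₁ ≡ 5 (mod 8). M₂ = 8, y₂ ≡ 5 (mod 13). k = 6×13×5 + 6×8×5 ≡ 6 (mod 104)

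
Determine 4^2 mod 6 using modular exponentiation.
2 = 2 (binary 10). Repeated squaring mod 6: 4^1 ≡ 4; 4^2 ≡ 4² = 16 ≡ 4. So 4^2 ≡ 4 (mod 6).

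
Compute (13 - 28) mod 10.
5

(13 - 28) = -15
-15 mod 10 = 5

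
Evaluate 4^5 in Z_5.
5 = 4 + 1 (binary 101). Repeated squaring mod 5: 4^1 ≡ 4; 4^2 ≡ 4² = 16 ≡ 1; 4^4 ≡ 1² = 1 ≡ 1. Multiply: 4^5 = 4^4 × 4^1 ≡ 1 × 4 (mod 5): 1 × 4 = 4 ≡ 4. So 4^5 ≡ 4 (mod 5).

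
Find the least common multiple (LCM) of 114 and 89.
10146

First find GCD(114, 89) using the Euclidean algorithm:
114 = 1 × 89 + 25
89 = 3 × 25 + 14
25 = 1 × 14 + 11
14 = 1 × 11 + 3
11 = 3 × 3 + 2
3 = 1 × 2 + 1
2 = 2 × 1 + 0
GCD(114, 89) = 1

LCM formula: LCM(a, b) = (a × b) / GCD(a, b)
LCM(114, 89) = (114 × 89) / 1
LCM(114, 89) = 10146 / 1
LCM(114, 89) = 10146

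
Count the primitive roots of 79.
24

The number of primitive roots modulo p is φ(p-1) = φ(78)
φ(78) = 24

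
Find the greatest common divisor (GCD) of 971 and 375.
1

Using the Euclidean algorithm:
971 = 2 × 375 + 221
375 = 1 × 221 + 154
221 = 1 × 154 + 67
154 = 2 × 67 + 20
67 = 3 × 20 + 7
20 = 2 × 7 + 6
7 = 1 × 6 + 1
6 = 6 × 1 + 0

GCD(971, 375) = 1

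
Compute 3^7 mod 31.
7 = 4 + 2 + 1 (binary 111). Repeated squaring mod 31: 3^1 ≡ 3; 3^2 ≡ 3² = 9 ≡ 9; 3^4 ≡ 9² = 81 ≡ 19. Multiply: 3^7 = 3^4 × 3^2 × 3^1 ≡ 19 × 9 × 3 (mod 31): 19 × 9 = 171 ≡ 16; 16 × 3 = 48 ≡ 17. So 3^7 ≡ 17 (mod 31).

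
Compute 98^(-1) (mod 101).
98^(-1) ≡ 67 (mod 101). Verification: 98 × 67 = 6566 ≡ 1 (mod 101)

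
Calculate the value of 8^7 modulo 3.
8 ≡ 2 (mod 3). 7 = 4 + 2 + 1 (binary 111). Repeated squaring mod 3: 2^1 ≡ 2; 2^2 ≡ 2² = 4 ≡ 1; 2^4 ≡ 1² = 1 ≡ 1. Multiply: 8^7 ≡ 2^4 × 2^2 × 2^1 ≡ 1 × 1 × 2 (mod 3): 1 × 1 = 1 ≡ 1; 1 × 2 = 2 ≡ 2. So 8^7 ≡ 2 (mod 3).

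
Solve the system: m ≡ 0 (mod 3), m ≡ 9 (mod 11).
M = 3 × 11 = 33. M₁ = 11, y₁ ≡ 2 (mod 3). M₂ = 3, y₂ ≡ 4 (mod 11). m = 0×11×2 + 9×3×4 ≡ 9 (mod 33)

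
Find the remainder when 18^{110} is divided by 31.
By Fermat: 18^{30} ≡ 1 (mod 31). 110 = 3×30 + 20. So 18^{110} ≡ 18^{20} ≡ 25 (mod 31)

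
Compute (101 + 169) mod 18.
0

(101 + 169) = 270
270 mod 18 = 0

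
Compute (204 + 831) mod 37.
36

(204 + 831) = 1035
1035 mod 37 = 36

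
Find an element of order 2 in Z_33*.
10 has order 2 mod 33 since 10^{2} ≡ 1 (mod 33) and no smaller power works.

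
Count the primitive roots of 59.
28

The number of primitive roots modulo p is φ(p-1) = φ(58)
φ(58) = 28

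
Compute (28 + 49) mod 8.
5

(28 + 49) = 77
77 mod 8 = 5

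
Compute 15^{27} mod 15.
0

Using successive squaring:
Binary expansion of 27: 11011
Powers of 15 mod 15 (each is the square of the previous):
  15^1 ≡ 0 (mod 15)
  15^2 ≡ 0² = 0 ≡ 0 (mod 15)
  15^4 ≡ 0² = 0 ≡ 0 (mod 15)
  15^8 ≡ 0² = 0 ≡ 0 (mod 15)
  15^16 ≡ 0² = 0 ≡ 0 (mod 15)
27 = 16 + 8 + 2 + 1, so 15^27 = 15^16 × 15^8 × 15^2 × 15^1 ≡ 0 × 0 × 0 × 0 (mod 15)
Multiplying step by step:
  0 × 0 = 0 ≡ 0 (mod 15)
  0 × 0 = 0 ≡ 0 (mod 15)
  0 × 0 = 0 ≡ 0 (mod 15)
Result: 15^27 ≡ 0 (mod 15)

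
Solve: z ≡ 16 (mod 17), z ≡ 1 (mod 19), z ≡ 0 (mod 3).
M = 17 × 19 × 3 = 969. M₁ = 57, y₁ ≡ 3 (mod 17). M₂ = 51, y₂ ≡ 3 (mod 19). M₃ = 323, y₃ ≡ 2 (mod 3). z = 16×57×3 + 1×51×3 + 0×323×2 ≡ 951 (mod 969)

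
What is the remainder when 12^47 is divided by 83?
Using repeated squaring. 47 = 32 + 8 + 4 + 2 + 1 (binary 101111). Repeated squaring mod 83: 12^1 ≡ 12; 12^2 ≡ 12² = 144 ≡ 61; 12^4 ≡ 61² = 3721 ≡ 69; 12^8 ≡ 69² = 4761 ≡ 30; 12^16 ≡ 30² = 900 ≡ 70; 12^32 ≡ 70² = 4900 ≡ 3. Multiply: 12^47 = 12^32 × 12^8 × 12^4 × 12^2 × 12^1 ≡ 3 × 30 × 69 × 61 × 12 (mod 83): 3 × 30 = 90 ≡ 7; 7 × 69 = 483 ≡ 68; 68 × 61 = 4148 ≡ 81; 81 × 12 = 972 ≡ 59. So 12^47 ≡ 59 (mod 83).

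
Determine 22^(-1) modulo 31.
22^(-1) ≡ 24 (mod 31). Verification: 22 × 24 = 528 ≡ 1 (mod 31)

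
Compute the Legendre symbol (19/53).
(19/53) = 19^{26} mod 53 = -1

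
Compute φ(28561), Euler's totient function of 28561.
26364

Prime factorization: 28561 = 13^4
Using the formula φ(n) = n × Π(1 - 1/p) for each prime factor p:
φ(28561) = 28561 × (1 - 1/13)
φ(28561) = 26364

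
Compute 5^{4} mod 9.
4

Using successive squaring:
Binary expansion of 4: 100
Powers of 5 mod 9 (each is the square of the previous):
  5^1 ≡ 5 (mod 9)
  5^2 ≡ 5² = 25 ≡ 7 (mod 9)
  5^4 ≡ 7² = 49 ≡ 4 (mod 9)
4 is a power of 2, so 5^4 is the last square: ≡ 4 (mod 9)
Result: 5^4 ≡ 4 (mod 9)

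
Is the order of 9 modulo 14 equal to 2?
No, the actual order is 3, not 2.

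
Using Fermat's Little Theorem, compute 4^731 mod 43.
By Fermat: 4^{42} ≡ 1 (mod 43). 731 ≡ 17 (mod 42). So 4^{731} ≡ 4^{17} ≡ 21 (mod 43)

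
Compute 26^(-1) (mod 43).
26^(-1) ≡ 5 (mod 43). Verification: 26 × 5 = 130 ≡ 1 (mod 43)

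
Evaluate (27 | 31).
(27/31) = 27^{15} mod 31 = -1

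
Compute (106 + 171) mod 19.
11

(106 + 171) = 277
277 mod 19 = 11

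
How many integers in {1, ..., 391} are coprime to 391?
352

Prime factorization: 391 = 17 × 23
Using the formula φ(n) = n × Π(1 - 1/p) for each prime factor p:
φ(391) = 391 × (1 - 1/17) × (1 - 1/23)
φ(391) = 352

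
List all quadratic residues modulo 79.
QRs mod 79: {1, 2, 4, 5, 8, 9, 10, 11, 13, 16, 18, 19, 20, 21, 22, 23, 25, 26, 31, 32, 36, 38, 40, 42, 44, 45, 46, 49, 50, 51, 52, 55, 62, 64, 65, 67, 72, 73, 76}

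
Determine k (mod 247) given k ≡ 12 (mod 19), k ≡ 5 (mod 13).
31

Using the Chinese Remainder Theorem:
M = product of moduli = 247
For equation 1: M_1 = 13, 13 ≡ 13 (mod 19), inverse of 13 mod 19 is 3 (check: 13 × 3 = 39 ≡ 1 (mod 19))
For equation 2: M_2 = 19, 19 ≡ 6 (mod 13), inverse of 19 mod 13 is 11 (check: 6 × 11 = 66 ≡ 1 (mod 13))
Combine: k ≡ Σ r_i×M_i×(M_i⁻¹ mod m_i) = 12×13×3 + 5×19×11 = 468 + 1045 = 1513
1513 mod 247 = 31
k ≡ 31 (mod 247)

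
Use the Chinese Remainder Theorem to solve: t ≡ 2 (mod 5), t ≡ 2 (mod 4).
M = 5 × 4 = 20. M₁ = 4, y₁ ≡ 4 (mod 5). M₂ = 5, y₂ ≡ 1 (mod 4). t = 2×4×4 + 2×5×1 ≡ 2 (mod 20)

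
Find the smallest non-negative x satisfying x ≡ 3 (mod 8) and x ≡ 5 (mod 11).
M = 8 × 11 = 88. M₁ = 11, y₁ ≡ 3 (mod 8). M₂ = 8, y₂ ≡ 7 (mod 11). x = 3×11×3 + 5×8×7 ≡ 27 (mod 88)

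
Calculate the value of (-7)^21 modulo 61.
Using repeated squaring. (-7) ≡ 54 (mod 61). 21 = 16 + 4 + 1 (binary 10101). Repeated squaring mod 61: 54^1 ≡ 54; 54^2 ≡ 54² = 2916 ≡ 49; 54^4 ≡ 49² = 2401 ≡ 22; 54^8 ≡ 22² = 484 ≡ 57; 54^16 ≡ 57² = 3249 ≡ 16. Multiply: (-7)^21 ≡ 54^16 × 54^4 × 54^1 ≡ 16 × 22 × 54 (mod 61): 16 × 22 = 352 ≡ 47; 47 × 54 = 2538 ≡ 37. So (-7)^21 ≡ 37 (mod 61).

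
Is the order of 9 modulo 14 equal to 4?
No, the actual order is 3, not 4.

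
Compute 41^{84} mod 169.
53

Using successive squaring:
Binary expansion of 84: 1010100
Powers of 41 mod 169 (each is the square of the previous):
  41^1 ≡ 41 (mod 169)
  41^2 ≡ 41² = 1681 ≡ 160 (mod 169)
  41^4 ≡ 160² = 25600 ≡ 81 (mod 169)
  41^8 ≡ 81² = 6561 ≡ 139 (mod 169)
  41^16 ≡ 139² = 19321 ≡ 55 (mod 169)
  41^32 ≡ 55² = 3025 ≡ 152 (mod 169)
  41^64 ≡ 152² = 23104 ≡ 120 (mod 169)
84 = 64 + 16 + 4, so 41^84 = 41^64 × 41^16 × 41^4 ≡ 120 × 55 × 81 (mod 169)
Multiplying step by step:
  120 × 55 = 6600 ≡ 9 (mod 169)
  9 × 81 = 729 ≡ 53 (mod 169)
Result: 41^84 ≡ 53 (mod 169)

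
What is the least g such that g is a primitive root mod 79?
p - 1 = 78 has prime divisors 2, 3, 13. h is a primitive root mod 79 iff h^(78/q) ≢ 1 (mod 79) for each such q.
h = 2: 2^39 ≡ 1, 2^26 ≡ 23, 2^6 ≡ 64 (mod 79); 2^39 ≡ 1, so not a primitive root.
h = 3: 3^39 ≡ 78, 3^26 ≡ 23, 3^6 ≡ 18 (mod 79); none is 1, so 3 has order 78 and is a primitive root.
The smallest primitive root mod 79 is g = 3.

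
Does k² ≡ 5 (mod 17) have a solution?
By Euler's criterion: 5^{8} ≡ 16 (mod 17). Since this equals -1 (≡ 16), 5 is not a QR.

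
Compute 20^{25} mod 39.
20

Using successive squaring:
Binary expansion of 25: 11001
Powers of 20 mod 39 (each is the square of the previous):
  20^1 ≡ 20 (mod 39)
  20^2 ≡ 20² = 400 ≡ 10 (mod 39)
  20^4 ≡ 10² = 100 ≡ 22 (mod 39)
  20^8 ≡ 22² = 484 ≡ 16 (mod 39)
  20^16 ≡ 16² = 256 ≡ 22 (mod 39)
25 = 16 + 8 + 1, so 20^25 = 20^16 × 20^8 × 20^1 ≡ 22 × 16 × 20 (mod 39)
Multiplying step by step:
  22 × 16 = 352 ≡ 1 (mod 39)
  1 × 20 = 20 ≡ 20 (mod 39)
Result: 20^25 ≡ 20 (mod 39)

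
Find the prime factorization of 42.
2 × 3 × 7

Divide by primes starting from smallest:
42 ÷ 2 = 21
21 ÷ 3 = 7
7 ÷ 7 = 1

42 = 2 × 3 × 7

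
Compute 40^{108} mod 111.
1

Using successive squaring:
Binary expansion of 108: 1101100
Powers of 40 mod 111 (each is the square of the previous):
  40^1 ≡ 40 (mod 111)
  40^2 ≡ 40² = 1600 ≡ 46 (mod 111)
  40^4 ≡ 46² = 2116 ≡ 7 (mod 111)
  40^8 ≡ 7² = 49 ≡ 49 (mod 111)
  40^16 ≡ 49² = 2401 ≡ 70 (mod 111)
  40^32 ≡ 70² = 4900 ≡ 16 (mod 111)
  40^64 ≡ 16² = 256 ≡ 34 (mod 111)
108 = 64 + 32 + 8 + 4, so 40^108 = 40^64 × 40^32 × 40^8 × 40^4 ≡ 34 × 16 × 49 × 7 (mod 111)
Multiplying step by step:
  34 × 16 = 544 ≡ 100 (mod 111)
  100 × 49 = 4900 ≡ 16 (mod 111)
  16 × 7 = 112 ≡ 1 (mod 111)
Result: 40^108 ≡ 1 (mod 111)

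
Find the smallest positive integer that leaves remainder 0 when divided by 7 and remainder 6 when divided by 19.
M = 7 × 19 = 133. M₁ = 19, y₁ ≡ 3 (mod 7). M₂ = 7, y₂ ≡ 11 (mod 19). y = 0×19×3 + 6×7×11 ≡ 63 (mod 133). The smallest positive such number is 63.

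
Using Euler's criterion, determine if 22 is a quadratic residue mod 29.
By Euler's criterion: 22^{14} ≡ 1 (mod 29). Since this equals 1, 22 is a QR.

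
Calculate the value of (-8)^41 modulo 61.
Using repeated squaring. (-8) ≡ 53 (mod 61). 41 = 32 + 8 + 1 (binary 101001). Repeated squaring mod 61: 53^1 ≡ 53; 53^2 ≡ 53² = 2809 ≡ 3; 53^4 ≡ 3² = 9 ≡ 9; 53^8 ≡ 9² = 81 ≡ 20; 53^16 ≡ 20² = 400 ≡ 34; 53^32 ≡ 34² = 1156 ≡ 58. Multiply: (-8)^41 ≡ 53^32 × 53^8 × 53^1 ≡ 58 × 20 × 53 (mod 61): 58 × 20 = 1160 ≡ 1; 1 × 53 = 53 ≡ 53. So (-8)^41 ≡ 53 (mod 61).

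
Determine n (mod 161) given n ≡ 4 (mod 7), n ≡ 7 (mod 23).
53

Using the Chinese Remainder Theorem:
M = product of moduli = 161
For equation 1: M_1 = 23, 23 ≡ 2 (mod 7), inverse of 23 mod 7 is 4 (check: 2 × 4 = 8 ≡ 1 (mod 7))
For equation 2: M_2 = 7, 7 ≡ 7 (mod 23), inverse of 7 mod 23 is 10 (check: 7 × 10 = 70 ≡ 1 (mod 23))
Combine: n ≡ Σ r_i×M_i×(M_i⁻¹ mod m_i) = 4×23×4 + 7×7×10 = 368 + 490 = 858
858 mod 161 = 53
n ≡ 53 (mod 161)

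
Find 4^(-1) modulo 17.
13

Using Extended Euclidean Algorithm:
gcd(4, 17) = 1
Bezout coefficients: 4 × -4 + 17 × 1 = 1
So 4 × -4 ≡ 1 (mod 17)
The inverse is -4 mod 17 = 13
Verification: 4 × 13 = 52 = 3 × 17 + 1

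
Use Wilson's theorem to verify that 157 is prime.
(156)! mod 157 = 156. Since this equals -1 (mod 157), Wilson confirms 157 is prime.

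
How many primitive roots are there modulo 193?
Number of primitive roots mod 193 = φ(192) = 64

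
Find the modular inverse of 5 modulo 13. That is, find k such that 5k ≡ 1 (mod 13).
8

Using Extended Euclidean Algorithm:
gcd(5, 13) = 1
Bezout coefficients: 5 × -5 + 13 × 2 = 1
So 5 × -5 ≡ 1 (mod 13)
The inverse is -5 mod 13 = 8
Verification: 5 × 8 = 40 = 3 × 13 + 1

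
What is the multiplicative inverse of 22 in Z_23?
22^(-1) ≡ 22 (mod 23). Verification: 22 × 22 = 484 ≡ 1 (mod 23)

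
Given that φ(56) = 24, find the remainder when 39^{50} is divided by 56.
By Euler: 39^{24} ≡ 1 (mod 56) since gcd(39, 56) = 1. 50 = 2×24 + 2. So 39^{50} ≡ 39^{2} ≡ 9 (mod 56)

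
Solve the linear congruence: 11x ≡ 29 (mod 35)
9

Since gcd(11, 35) = 1 divides 29, a solution exists.
Multiply both sides by the inverse of 11 mod 35:
  11^(-1) mod 35 = 16
  x ≡ 16 × 29 ≡ 464 ≡ 9 (mod 35)
Verification: 11 × 9 = 99 = 2 × 35 + 29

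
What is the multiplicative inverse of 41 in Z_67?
41^(-1) ≡ 18 (mod 67). Verification: 41 × 18 = 738 ≡ 1 (mod 67)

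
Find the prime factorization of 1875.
3 × 5^4

Divide by primes starting from smallest:
1875 ÷ 3 = 625
625 ÷ 5 = 125
125 ÷ 5 = 25
25 ÷ 5 = 5
5 ÷ 5 = 1

1875 = 3 × 5^4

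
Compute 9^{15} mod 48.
9

Using successive squaring:
Binary expansion of 15: 1111
Powers of 9 mod 48 (each is the square of the previous):
  9^1 ≡ 9 (mod 48)
  9^2 ≡ 9² = 81 ≡ 33 (mod 48)
  9^4 ≡ 33² = 1089 ≡ 33 (mod 48)
  9^8 ≡ 33² = 1089 ≡ 33 (mod 48)
15 = 8 + 4 + 2 + 1, so 9^15 = 9^8 × 9^4 × 9^2 × 9^1 ≡ 33 × 33 × 33 × 9 (mod 48)
Multiplying step by step:
  33 × 33 = 1089 ≡ 33 (mod 48)
  33 × 33 = 1089 ≡ 33 (mod 48)
  33 × 9 = 297 ≡ 9 (mod 48)
Result: 9^15 ≡ 9 (mod 48)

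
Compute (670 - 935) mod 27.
5

(670 - 935) = -265
-265 mod 27 = 5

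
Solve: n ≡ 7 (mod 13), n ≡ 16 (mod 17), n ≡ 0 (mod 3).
M = 13 × 17 × 3 = 663. M₁ = 51, y₁ ≡ 12 (mod 13). M₂ = 39, y₂ ≡ 7 (mod 17). M₃ = 221, y₃ ≡ 2 (mod 3). n = 7×51×12 + 16×39×7 + 0×221×2 ≡ 33 (mod 663)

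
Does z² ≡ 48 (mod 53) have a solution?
By Euler's criterion: 48^{26} ≡ 52 (mod 53). Since this equals -1 (≡ 52), 48 is not a QR.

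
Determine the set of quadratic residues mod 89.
QRs mod 89: {1, 2, 4, 5, 8, 9, 10, 11, 16, 17, 18, 20, 21, 22, 25, 32, 34, 36, 39, 40, 42, 44, 45, 47, 49, 50, 53, 55, 57, 64, 67, 68, 69, 71, 72, 73, 78, 79, 80, 81, 84, 85, 87, 88}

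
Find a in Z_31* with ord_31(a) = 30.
3 has order 30 mod 31 since 3^{30} ≡ 1 (mod 31) and no smaller power works.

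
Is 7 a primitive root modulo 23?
p - 1 = 22 has prime divisors 2, 11. Check 7^(22/q) mod 23 for each: 7^(22/2) = 7^11 ≡ 22, 7^(22/11) = 7^2 ≡ 3 (mod 23). None of these is 1, so 7 has order 22 = φ(23), so it is a primitive root mod 23.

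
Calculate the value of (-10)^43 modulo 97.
Using repeated squaring. (-10) ≡ 87 (mod 97). 43 = 32 + 8 + 2 + 1 (binary 101011). Repeated squaring mod 97: 87^1 ≡ 87; 87^2 ≡ 87² = 7569 ≡ 3; 87^4 ≡ 3² = 9 ≡ 9; 87^8 ≡ 9² = 81 ≡ 81; 87^16 ≡ 81² = 6561 ≡ 62; 87^32 ≡ 62² = 3844 ≡ 61. Multiply: (-10)^43 ≡ 87^32 × 87^8 × 87^2 × 87^1 ≡ 61 × 81 × 3 × 87 (mod 97): 61 × 81 = 4941 ≡ 91; 91 × 3 = 273 ≡ 79; 79 × 87 = 6873 ≡ 83. So (-10)^43 ≡ 83 (mod 97).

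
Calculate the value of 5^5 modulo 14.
5 = 4 + 1 (binary 101). Repeated squaring mod 14: 5^1 ≡ 5; 5^2 ≡ 5² = 25 ≡ 11; 5^4 ≡ 11² = 121 ≡ 9. Multiply: 5^5 = 5^4 × 5^1 ≡ 9 × 5 (mod 14): 9 × 5 = 45 ≡ 3. So 5^5 ≡ 3 (mod 14).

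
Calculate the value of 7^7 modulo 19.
7 = 4 + 2 + 1 (binary 111). Repeated squaring mod 19: 7^1 ≡ 7; 7^2 ≡ 7² = 49 ≡ 11; 7^4 ≡ 11² = 121 ≡ 7. Multiply: 7^7 = 7^4 × 7^2 × 7^1 ≡ 7 × 11 × 7 (mod 19): 7 × 11 = 77 ≡ 1; 1 × 7 = 7 ≡ 7. So 7^7 ≡ 7 (mod 19).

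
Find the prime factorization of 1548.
2^2 × 3^2 × 43

Divide by primes starting from smallest:
1548 ÷ 2 = 774
774 ÷ 2 = 387
387 ÷ 3 = 129
129 ÷ 3 = 43
43 ÷ 43 = 1

1548 = 2^2 × 3^2 × 43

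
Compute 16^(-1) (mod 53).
10

Using Extended Euclidean Algorithm:
gcd(16, 53) = 1
Bezout coefficients: 16 × 10 + 53 × -3 = 1
So 16 × 10 ≡ 1 (mod 53)
The inverse is 10 mod 53 = 10
Verification: 16 × 10 = 160 = 3 × 53 + 1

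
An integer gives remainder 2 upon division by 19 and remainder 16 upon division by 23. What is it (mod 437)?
M = 19 × 23 = 437. M₁ = 23, y₁ ≡ 5 (mod 19). M₂ = 19, y₂ ≡ 17 (mod 23). k = 2×23×5 + 16×19×17 ≡ 154 (mod 437). The smallest positive such number is 154.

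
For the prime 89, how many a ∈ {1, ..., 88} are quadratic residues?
For prime 89, there are (p-1)/2 = (89-1)/2 = 44 quadratic residues (excluding 0).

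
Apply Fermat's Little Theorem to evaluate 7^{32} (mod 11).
5

By Fermat's Little Theorem, a^(p-1) ≡ 1 (mod p) for prime p and gcd(a, p) = 1
Here p = 11, so 7^10 ≡ 1 (mod 11)
We can reduce the exponent: 32 mod 10 = 2
So 7^32 ≡ 7^2 (mod 11)
Computing: 7^2 mod 11 = 5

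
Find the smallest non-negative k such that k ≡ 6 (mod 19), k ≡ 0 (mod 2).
6

Using the Chinese Remainder Theorem:
M = product of moduli = 38
For equation 1: M_1 = 2, 2 ≡ 2 (mod 19), inverse of 2 mod 19 is 10 (check: 2 × 10 = 20 ≡ 1 (mod 19))
For equation 2: M_2 = 19, 19 ≡ 1 (mod 2), inverse of 19 mod 2 is 1 (check: 1 × 1 = 1 ≡ 1 (mod 2))
Combine: k ≡ Σ r_i×M_i×(M_i⁻¹ mod m_i) = 6×2×10 + 0×19×1 = 120 + 0 = 120
120 mod 38 = 6
k ≡ 6 (mod 38)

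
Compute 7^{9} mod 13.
8

Using successive squaring:
Binary expansion of 9: 1001
Powers of 7 mod 13 (each is the square of the previous):
  7^1 ≡ 7 (mod 13)
  7^2 ≡ 7² = 49 ≡ 10 (mod 13)
  7^4 ≡ 10² = 100 ≡ 9 (mod 13)
  7^8 ≡ 9² = 81 ≡ 3 (mod 13)
9 = 8 + 1, so 7^9 = 7^8 × 7^1 ≡ 3 × 7 (mod 13)
Multiplying step by step:
  3 × 7 = 21 ≡ 8 (mod 13)
Result: 7^9 ≡ 8 (mod 13)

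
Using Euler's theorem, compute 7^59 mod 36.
By Euler: 7^{12} ≡ 1 (mod 36) since gcd(7, 36) = 1. 59 = 4×12 + 11. So 7^{59} ≡ 7^{11} ≡ 31 (mod 36)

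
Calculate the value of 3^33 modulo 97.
Using repeated squaring. 33 = 32 + 1 (binary 100001). Repeated squaring mod 97: 3^1 ≡ 3; 3^2 ≡ 3² = 9 ≡ 9; 3^4 ≡ 9² = 81 ≡ 81; 3^8 ≡ 81² = 6561 ≡ 62; 3^16 ≡ 62² = 3844 ≡ 61; 3^32 ≡ 61² = 3721 ≡ 35. Multiply: 3^33 = 3^32 × 3^1 ≡ 35 × 3 (mod 97): 35 × 3 = 105 ≡ 8. So 3^33 ≡ 8 (mod 97).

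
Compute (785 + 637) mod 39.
18

(785 + 637) = 1422
1422 mod 39 = 18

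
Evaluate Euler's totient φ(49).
42

Prime factorization: 49 = 7^2
Using the formula φ(n) = n × Π(1 - 1/p) for each prime factor p:
φ(49) = 49 × (1 - 1/7)
φ(49) = 42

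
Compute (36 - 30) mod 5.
1

(36 - 30) = 6
6 mod 5 = 1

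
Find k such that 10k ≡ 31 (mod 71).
67

Since gcd(10, 71) = 1 divides 31, a solution exists.
Multiply both sides by the inverse of 10 mod 71:
  10^(-1) mod 71 = 64
  x ≡ 64 × 31 ≡ 1984 ≡ 67 (mod 71)
Verification: 10 × 67 = 670 = 9 × 71 + 31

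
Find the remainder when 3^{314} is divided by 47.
By Fermat: 3^{46} ≡ 1 (mod 47). 314 = 6×46 + 38. So 3^{314} ≡ 3^{38} ≡ 42 (mod 47)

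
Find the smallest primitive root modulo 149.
p - 1 = 148 has prime divisors 2, 37. h is a primitive root mod 149 iff h^(148/q) ≢ 1 (mod 149) for each such q.
h = 2: 2^74 ≡ 148, 2^4 ≡ 16 (mod 149); none is 1, so 2 has order 148 and is a primitive root.
The smallest primitive root mod 149 is g = 2.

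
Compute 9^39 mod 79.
Using repeated squaring. 39 = 32 + 4 + 2 + 1 (binary 100111). Repeated squaring mod 79: 9^1 ≡ 9; 9^2 ≡ 9² = 81 ≡ 2; 9^4 ≡ 2² = 4 ≡ 4; 9^8 ≡ 4² = 16 ≡ 16; 9^16 ≡ 16² = 256 ≡ 19; 9^32 ≡ 19² = 361 ≡ 45. Multiply: 9^39 = 9^32 × 9^4 × 9^2 × 9^1 ≡ 45 × 4 × 2 × 9 (mod 79): 45 × 4 = 180 ≡ 22; 22 × 2 = 44 ≡ 44; 44 × 9 = 396 ≡ 1. So 9^39 ≡ 1 (mod 79).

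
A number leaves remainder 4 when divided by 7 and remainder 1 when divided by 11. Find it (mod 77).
M = 7 × 11 = 77. M₁ = 11, y₁ ≡ 2 (mod 7). M₂ = 7, y₂ ≡ 8 (mod 11). m = 4×11×2 + 1×7×8 ≡ 67 (mod 77)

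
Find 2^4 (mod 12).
4 = 4 (binary 100). Repeated squaring mod 12: 2^1 ≡ 2; 2^2 ≡ 2² = 4 ≡ 4; 2^4 ≡ 4² = 16 ≡ 4. So 2^4 ≡ 4 (mod 12).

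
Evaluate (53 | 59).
(53/59) = 53^{29} mod 59 = 1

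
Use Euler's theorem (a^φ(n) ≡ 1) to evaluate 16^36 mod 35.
By Euler: 16^{24} ≡ 1 (mod 35) since gcd(16, 35) = 1. 36 = 1×24 + 12. So 16^{36} ≡ 16^{12} ≡ 1 (mod 35)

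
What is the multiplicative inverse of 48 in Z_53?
21

Using Extended Euclidean Algorithm:
gcd(48, 53) = 1
Bezout coefficients: 48 × 21 + 53 × -19 = 1
So 48 × 21 ≡ 1 (mod 53)
The inverse is 21 mod 53 = 21
Verification: 48 × 21 = 1008 = 19 × 53 + 1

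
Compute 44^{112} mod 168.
16

Using successive squaring:
Binary expansion of 112: 1110000
Powers of 44 mod 168 (each is the square of the previous):
  44^1 ≡ 44 (mod 168)
  44^2 ≡ 44² = 1936 ≡ 88 (mod 168)
  44^4 ≡ 88² = 7744 ≡ 16 (mod 168)
  44^8 ≡ 16² = 256 ≡ 88 (mod 168)
  44^16 ≡ 88² = 7744 ≡ 16 (mod 168)
  44^32 ≡ 16² = 256 ≡ 88 (mod 168)
  44^64 ≡ 88² = 7744 ≡ 16 (mod 168)
112 = 64 + 32 + 16, so 44^112 = 44^64 × 44^32 × 44^16 ≡ 16 × 88 × 16 (mod 168)
Multiplying step by step:
  16 × 88 = 1408 ≡ 64 (mod 168)
  64 × 16 = 1024 ≡ 16 (mod 168)
Result: 44^112 ≡ 16 (mod 168)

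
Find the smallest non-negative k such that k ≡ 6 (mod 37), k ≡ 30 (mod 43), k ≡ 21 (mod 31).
10995

Using the Chinese Remainder Theorem:
M = product of moduli = 49321
For equation 1: M_1 = 1333, 1333 ≡ 1 (mod 37), inverse of 1333 mod 37 is 1 (check: 1 × 1 = 1 ≡ 1 (mod 37))
For equation 2: M_2 = 1147, 1147 ≡ 29 (mod 43), inverse of 1147 mod 43 is 3 (check: 29 × 3 = 87 ≡ 1 (mod 43))
For equation 3: M_3 = 1591, 1591 ≡ 10 (mod 31), inverse of 1591 mod 31 is 28 (check: 10 × 28 = 280 ≡ 1 (mod 31))
Combine: k ≡ Σ r_i×M_i×(M_i⁻¹ mod m_i) = 6×1333×1 + 30×1147×3 + 21×1591×28 = 7998 + 103230 + 935508 = 1046736
1046736 mod 49321 = 10995
k ≡ 10995 (mod 49321)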